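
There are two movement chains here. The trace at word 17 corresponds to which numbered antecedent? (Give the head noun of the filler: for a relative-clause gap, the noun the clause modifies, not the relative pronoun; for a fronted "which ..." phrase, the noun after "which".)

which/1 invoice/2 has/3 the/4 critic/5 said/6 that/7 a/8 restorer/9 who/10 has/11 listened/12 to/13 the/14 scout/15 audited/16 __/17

The marked gap is the direct object of "audited".
Its filler is the fronted wh-phrase "which invoice", at word 2.
(The other dependency links word 9 to a gap after word 10.)

2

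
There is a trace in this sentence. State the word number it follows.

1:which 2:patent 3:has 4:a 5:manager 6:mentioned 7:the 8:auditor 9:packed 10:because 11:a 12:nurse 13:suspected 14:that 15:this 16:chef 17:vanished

9

The displaced element is "which patent" (word 2).
It is linked across 1 clause boundary (Ø).
It functions as the direct object of "packed", so the gap sits immediately after word 9 ("packed").
Base order: A manager has mentioned the auditor packed which patent because a nurse suspected that this chef vanished.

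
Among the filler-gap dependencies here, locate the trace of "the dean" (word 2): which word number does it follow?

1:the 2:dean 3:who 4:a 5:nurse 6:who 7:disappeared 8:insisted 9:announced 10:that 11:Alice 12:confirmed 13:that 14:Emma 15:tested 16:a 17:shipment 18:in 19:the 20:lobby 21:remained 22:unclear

The displaced element is "the dean" (word 2).
It is linked across 1 clause boundary (Ø).
It functions as the subject of "announced", so the gap sits immediately after word 8 ("insisted").
Base order: A nurse who disappeared insisted that the dean announced that Alice confirmed that Emma tested a shipment in the lobby.

8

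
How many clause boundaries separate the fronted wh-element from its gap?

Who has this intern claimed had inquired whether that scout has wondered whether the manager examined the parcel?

"who" is extracted from the subject of "inquired".
Boundaries crossed, outermost first: [Ø] — 1 in total.

1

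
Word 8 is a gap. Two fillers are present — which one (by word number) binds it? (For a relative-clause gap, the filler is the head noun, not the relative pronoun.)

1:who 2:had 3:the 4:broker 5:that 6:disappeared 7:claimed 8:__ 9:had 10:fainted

1

The marked gap is the subject of "fainted".
Its filler is the fronted wh-phrase "who", at word 1.
(The other dependency links word 4 to a gap after word 5.)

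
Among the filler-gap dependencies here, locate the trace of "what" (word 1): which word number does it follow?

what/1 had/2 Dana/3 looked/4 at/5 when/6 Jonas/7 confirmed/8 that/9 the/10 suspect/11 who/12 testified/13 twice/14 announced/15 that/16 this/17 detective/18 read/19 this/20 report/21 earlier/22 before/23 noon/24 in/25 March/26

5

The displaced element is "what" (word 1).
It functions as the object of the preposition "at" of "looked", so the gap sits immediately after word 5 ("at").
Base order: Dana had looked at what when Jonas confirmed that the suspect who testified twice announced that this detective read this report earlier before noon in March.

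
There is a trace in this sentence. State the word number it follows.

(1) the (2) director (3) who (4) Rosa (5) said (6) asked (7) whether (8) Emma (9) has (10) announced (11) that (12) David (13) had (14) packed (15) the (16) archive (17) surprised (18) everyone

5

The displaced element is "the director" (word 2).
It is linked across 1 clause boundary (Ø).
It functions as the subject of "asked", so the gap sits immediately after word 5 ("said").
Base order: Rosa said that the director asked whether Emma has announced that David had packed the archive.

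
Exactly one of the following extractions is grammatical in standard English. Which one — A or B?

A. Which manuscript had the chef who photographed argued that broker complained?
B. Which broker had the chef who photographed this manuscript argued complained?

B

In A, the wh-phrase is extracted from inside a complex-NP island (relative clause) (introduced by "who"), which blocks movement.
In B, the extraction path crosses only that-complement boundaries, which are transparent.
So B is grammatical.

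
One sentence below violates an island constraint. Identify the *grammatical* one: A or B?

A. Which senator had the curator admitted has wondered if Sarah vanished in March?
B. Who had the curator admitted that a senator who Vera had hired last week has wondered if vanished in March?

In B, the wh-phrase is extracted from inside a wh-island (introduced by "if"), which blocks movement.
In A, the extraction path crosses only that-complement boundaries, which are transparent.
So A is grammatical.

A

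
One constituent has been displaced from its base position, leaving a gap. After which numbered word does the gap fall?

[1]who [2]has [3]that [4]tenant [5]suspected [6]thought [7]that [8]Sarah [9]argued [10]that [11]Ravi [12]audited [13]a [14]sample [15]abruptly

The displaced element is "who" (word 1).
It is linked across 1 clause boundary (Ø).
It functions as the subject of "thought", so the gap sits immediately after word 5 ("suspected").
Base order: That tenant has suspected that who thought that Sarah argued that Ravi audited a sample abruptly.

5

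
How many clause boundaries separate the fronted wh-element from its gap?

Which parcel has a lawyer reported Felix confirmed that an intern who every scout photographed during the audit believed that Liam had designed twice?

"which parcel" is extracted from the object of "designed".
Boundaries crossed, outermost first: [Ø], [that], [that] — 3 in total.

3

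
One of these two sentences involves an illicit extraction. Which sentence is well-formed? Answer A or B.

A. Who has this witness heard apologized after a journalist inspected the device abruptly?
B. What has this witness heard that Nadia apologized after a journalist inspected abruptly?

A

In B, the wh-phrase is extracted from inside an adjunct island (introduced by "after"), which blocks movement.
In A, the extraction path crosses only that-complement boundaries, which are transparent.
So A is grammatical.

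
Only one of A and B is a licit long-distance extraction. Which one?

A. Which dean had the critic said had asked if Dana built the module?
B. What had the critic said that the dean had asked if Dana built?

A

In B, the wh-phrase is extracted from inside a wh-island (introduced by "if"), which blocks movement.
In A, the extraction path crosses only that-complement boundaries, which are transparent.
So A is grammatical.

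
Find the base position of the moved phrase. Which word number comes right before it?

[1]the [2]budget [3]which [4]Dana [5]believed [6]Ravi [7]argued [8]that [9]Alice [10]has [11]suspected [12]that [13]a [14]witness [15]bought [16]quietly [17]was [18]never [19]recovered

The displaced element is "the budget" (word 2).
It is linked across 3 clause boundaries (Ø → that → that).
It functions as the direct object of "bought", so the gap sits immediately after word 15 ("bought").
Base order: Dana believed Ravi argued that Alice has suspected that a witness bought the budget quietly.

15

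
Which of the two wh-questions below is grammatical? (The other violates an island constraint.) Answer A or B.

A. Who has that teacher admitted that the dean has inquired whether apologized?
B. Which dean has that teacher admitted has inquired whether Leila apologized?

B

In A, the wh-phrase is extracted from inside a wh-island (introduced by "whether"), which blocks movement.
In B, the extraction path crosses only that-complement boundaries, which are transparent.
So B is grammatical.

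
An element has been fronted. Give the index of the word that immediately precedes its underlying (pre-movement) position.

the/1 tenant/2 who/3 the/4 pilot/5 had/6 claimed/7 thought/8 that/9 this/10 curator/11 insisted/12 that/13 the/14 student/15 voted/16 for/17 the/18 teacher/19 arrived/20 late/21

The displaced element is "the tenant" (word 2).
It is linked across 1 clause boundary (Ø).
It functions as the subject of "thought", so the gap sits immediately after word 7 ("claimed").
Base order: The pilot had claimed the tenant thought that this curator insisted that the student voted for the teacher.

7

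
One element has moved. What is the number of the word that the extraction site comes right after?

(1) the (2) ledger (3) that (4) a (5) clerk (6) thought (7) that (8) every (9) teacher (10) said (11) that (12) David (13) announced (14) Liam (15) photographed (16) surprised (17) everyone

15

The displaced element is "the ledger" (word 2).
It is linked across 3 clause boundaries (that → that → Ø).
It functions as the direct object of "photographed", so the gap sits immediately after word 15 ("photographed").
Base order: A clerk thought that every teacher said that David announced Liam photographed the ledger.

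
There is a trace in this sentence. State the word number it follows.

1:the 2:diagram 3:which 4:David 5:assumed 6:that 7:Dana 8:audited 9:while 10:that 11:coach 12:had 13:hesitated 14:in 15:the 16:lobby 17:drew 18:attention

The displaced element is "the diagram" (word 2).
It is linked across 1 clause boundary (that).
It functions as the direct object of "audited", so the gap sits immediately after word 8 ("audited").
Base order: David assumed that Dana audited the diagram while that coach had hesitated in the lobby.

8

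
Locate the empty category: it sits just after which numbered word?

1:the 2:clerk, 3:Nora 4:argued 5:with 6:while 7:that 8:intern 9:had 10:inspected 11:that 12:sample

The displaced element is "the clerk" (word 2).
It functions as the object of the preposition "with" of "argued", so the gap sits immediately after word 5 ("with").
Base order: Nora argued with the clerk while that intern had inspected that sample.

5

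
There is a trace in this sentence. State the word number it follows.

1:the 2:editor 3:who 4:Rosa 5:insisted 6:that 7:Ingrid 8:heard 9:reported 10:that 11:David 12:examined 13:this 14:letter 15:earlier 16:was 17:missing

The displaced element is "the editor" (word 2).
It is linked across 2 clause boundaries (that → Ø).
It functions as the subject of "reported", so the gap sits immediately after word 8 ("heard").
Base order: Rosa insisted that Ingrid heard that the editor reported that David examined this letter earlier.

8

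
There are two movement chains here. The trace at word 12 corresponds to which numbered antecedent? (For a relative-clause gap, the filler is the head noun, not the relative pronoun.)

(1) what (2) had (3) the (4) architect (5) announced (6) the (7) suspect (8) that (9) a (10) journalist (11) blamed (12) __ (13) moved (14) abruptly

The marked gap is inside the relative clause, the direct object of "blamed".
Its filler is the head noun "suspect" (via "that"), at word 7.
(The other dependency links word 1 to a gap after word 13.)

7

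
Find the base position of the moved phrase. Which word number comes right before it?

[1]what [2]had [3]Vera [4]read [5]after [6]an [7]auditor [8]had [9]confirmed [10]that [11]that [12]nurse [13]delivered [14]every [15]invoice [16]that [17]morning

The displaced element is "what" (word 1).
It functions as the direct object of "read", so the gap sits immediately after word 4 ("read").
Base order: Vera had read what after an auditor had confirmed that that nurse delivered every invoice that morning.

4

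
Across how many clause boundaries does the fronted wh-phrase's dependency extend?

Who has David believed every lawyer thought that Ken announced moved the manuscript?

3

"who" is extracted from the subject of "moved".
Boundaries crossed, outermost first: [Ø], [that], [Ø] — 3 in total.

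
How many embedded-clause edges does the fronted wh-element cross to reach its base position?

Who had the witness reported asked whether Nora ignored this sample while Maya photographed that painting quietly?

"who" is extracted from the subject of "asked".
Boundaries crossed, outermost first: [Ø] — 1 in total.

1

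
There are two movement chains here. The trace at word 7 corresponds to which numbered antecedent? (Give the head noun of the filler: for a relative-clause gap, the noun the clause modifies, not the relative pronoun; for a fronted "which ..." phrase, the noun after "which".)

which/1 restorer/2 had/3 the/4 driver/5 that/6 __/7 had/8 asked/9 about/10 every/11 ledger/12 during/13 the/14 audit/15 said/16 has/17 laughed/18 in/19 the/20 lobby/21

The marked gap is inside the relative clause, the subject of "asked".
Its filler is the head noun "driver" (via "that"), at word 5.
(The other dependency links word 2 to a gap after word 16.)

5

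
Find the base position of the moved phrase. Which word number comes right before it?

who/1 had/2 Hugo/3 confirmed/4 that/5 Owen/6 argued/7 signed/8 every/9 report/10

7

The displaced element is "who" (word 1).
It is linked across 2 clause boundaries (that → Ø).
It functions as the subject of "signed", so the gap sits immediately after word 7 ("argued").
Base order: Hugo had confirmed that Owen argued who signed every report.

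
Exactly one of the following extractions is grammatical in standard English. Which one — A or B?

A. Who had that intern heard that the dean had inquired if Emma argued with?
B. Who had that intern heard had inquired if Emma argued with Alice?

In A, the wh-phrase is extracted from inside a wh-island (introduced by "if"), which blocks movement.
In B, the extraction path crosses only that-complement boundaries, which are transparent.
So B is grammatical.

B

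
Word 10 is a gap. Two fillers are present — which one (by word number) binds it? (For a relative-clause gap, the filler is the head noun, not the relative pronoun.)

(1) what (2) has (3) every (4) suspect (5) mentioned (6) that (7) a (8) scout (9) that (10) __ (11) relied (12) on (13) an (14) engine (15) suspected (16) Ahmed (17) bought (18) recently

8

The marked gap is inside the relative clause, the subject of "relied".
Its filler is the head noun "scout" (via "that"), at word 8.
(The other dependency links word 1 to a gap after word 17.)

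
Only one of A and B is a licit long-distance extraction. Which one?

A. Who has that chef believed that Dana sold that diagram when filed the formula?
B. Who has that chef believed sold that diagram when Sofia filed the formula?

B

In A, the wh-phrase is extracted from inside an adjunct island (introduced by "when"), which blocks movement.
In B, the extraction path crosses only that-complement boundaries, which are transparent.
So B is grammatical.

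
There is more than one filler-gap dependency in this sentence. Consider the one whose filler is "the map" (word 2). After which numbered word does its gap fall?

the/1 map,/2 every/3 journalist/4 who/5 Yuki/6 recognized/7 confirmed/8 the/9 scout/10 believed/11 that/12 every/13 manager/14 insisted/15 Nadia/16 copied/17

The displaced element is "the map" (word 2).
It is linked across 3 clause boundaries (Ø → that → Ø).
It functions as the direct object of "copied", so the gap sits immediately after word 17 ("copied").
Base order: Every journalist who Yuki recognized confirmed the scout believed that every manager insisted Nadia copied the map.

17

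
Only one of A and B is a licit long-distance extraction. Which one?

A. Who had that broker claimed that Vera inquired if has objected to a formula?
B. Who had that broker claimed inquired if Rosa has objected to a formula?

B

In A, the wh-phrase is extracted from inside a wh-island (introduced by "if"), which blocks movement.
In B, the extraction path crosses only that-complement boundaries, which are transparent.
So B is grammatical.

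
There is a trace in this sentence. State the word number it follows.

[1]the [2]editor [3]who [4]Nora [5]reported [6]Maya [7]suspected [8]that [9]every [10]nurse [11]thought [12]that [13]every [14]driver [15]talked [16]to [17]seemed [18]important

16

The displaced element is "the editor" (word 2).
It is linked across 3 clause boundaries (Ø → that → that).
It functions as the object of the preposition "to" of "talked", so the gap sits immediately after word 16 ("to").
Base order: Nora reported Maya suspected that every nurse thought that every driver talked to the editor.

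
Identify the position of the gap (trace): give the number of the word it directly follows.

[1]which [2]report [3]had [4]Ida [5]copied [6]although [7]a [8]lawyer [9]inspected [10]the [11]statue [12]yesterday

5

The displaced element is "which report" (word 2).
It functions as the direct object of "copied", so the gap sits immediately after word 5 ("copied").
Base order: Ida had copied which report although a lawyer inspected the statue yesterday.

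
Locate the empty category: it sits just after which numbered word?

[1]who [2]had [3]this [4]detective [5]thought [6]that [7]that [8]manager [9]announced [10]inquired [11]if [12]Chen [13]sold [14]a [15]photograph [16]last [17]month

The displaced element is "who" (word 1).
It is linked across 2 clause boundaries (that → Ø).
It functions as the subject of "inquired", so the gap sits immediately after word 9 ("announced").
Base order: This detective had thought that that manager announced who inquired if Chen sold a photograph last month.

9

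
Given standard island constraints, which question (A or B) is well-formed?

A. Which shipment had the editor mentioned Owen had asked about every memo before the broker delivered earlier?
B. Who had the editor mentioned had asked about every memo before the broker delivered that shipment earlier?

B

In A, the wh-phrase is extracted from inside an adjunct island (introduced by "before"), which blocks movement.
In B, the extraction path crosses only that-complement boundaries, which are transparent.
So B is grammatical.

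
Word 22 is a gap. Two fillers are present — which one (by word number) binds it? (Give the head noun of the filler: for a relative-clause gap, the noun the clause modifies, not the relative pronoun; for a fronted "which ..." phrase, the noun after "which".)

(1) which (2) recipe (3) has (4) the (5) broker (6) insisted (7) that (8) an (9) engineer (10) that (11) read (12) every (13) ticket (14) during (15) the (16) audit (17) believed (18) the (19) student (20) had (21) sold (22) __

The marked gap is the direct object of "sold".
Its filler is the fronted wh-phrase "which recipe", at word 2.
(The other dependency links word 9 to a gap after word 10.)

2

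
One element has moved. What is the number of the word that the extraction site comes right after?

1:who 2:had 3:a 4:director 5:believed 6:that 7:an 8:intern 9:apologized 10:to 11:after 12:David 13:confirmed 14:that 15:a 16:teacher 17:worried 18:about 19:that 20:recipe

10

The displaced element is "who" (word 1).
It is linked across 1 clause boundary (that).
It functions as the object of the preposition "to" of "apologized", so the gap sits immediately after word 10 ("to").
Base order: A director had believed that an intern apologized to who after David confirmed that a teacher worried about that recipe.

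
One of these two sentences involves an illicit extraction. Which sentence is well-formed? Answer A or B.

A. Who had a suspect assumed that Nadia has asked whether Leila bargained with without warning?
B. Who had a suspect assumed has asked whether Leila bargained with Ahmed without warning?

B

In A, the wh-phrase is extracted from inside a wh-island (introduced by "whether"), which blocks movement.
In B, the extraction path crosses only that-complement boundaries, which are transparent.
So B is grammatical.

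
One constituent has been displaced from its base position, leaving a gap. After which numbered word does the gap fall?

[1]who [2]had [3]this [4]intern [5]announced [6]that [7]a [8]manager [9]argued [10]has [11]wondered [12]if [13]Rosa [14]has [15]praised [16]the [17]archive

The displaced element is "who" (word 1).
It is linked across 2 clause boundaries (that → Ø).
It functions as the subject of "wondered", so the gap sits immediately after word 9 ("argued").
Base order: This intern had announced that a manager argued that who has wondered if Rosa has praised the archive.

9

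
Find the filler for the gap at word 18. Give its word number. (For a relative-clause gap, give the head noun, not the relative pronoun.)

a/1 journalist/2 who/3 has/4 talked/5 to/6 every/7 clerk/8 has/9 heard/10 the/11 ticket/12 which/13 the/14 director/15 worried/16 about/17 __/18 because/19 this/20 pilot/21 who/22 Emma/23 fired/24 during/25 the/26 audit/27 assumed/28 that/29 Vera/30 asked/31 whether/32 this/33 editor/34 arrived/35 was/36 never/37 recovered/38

12

The gap at 18 is the prepositional object of "worried", inside a relative clause.
The relative pronoun is "which" (word 13); it is bound by the head noun immediately before it.
Its filler is the head noun "ticket", at word 12.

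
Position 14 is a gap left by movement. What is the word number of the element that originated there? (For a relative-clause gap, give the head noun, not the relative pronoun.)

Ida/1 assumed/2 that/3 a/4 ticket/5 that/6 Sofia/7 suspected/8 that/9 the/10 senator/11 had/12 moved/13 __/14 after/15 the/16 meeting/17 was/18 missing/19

5

The gap at 14 is the object of "moved", inside a relative clause.
The relative pronoun is "that" (word 6); it is bound by the head noun immediately before it.
Its filler is the head noun "ticket", at word 5.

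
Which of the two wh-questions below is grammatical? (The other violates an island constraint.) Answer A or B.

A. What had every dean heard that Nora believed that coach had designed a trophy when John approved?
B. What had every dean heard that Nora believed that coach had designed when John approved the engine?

In A, the wh-phrase is extracted from inside an adjunct island (introduced by "when"), which blocks movement.
In B, the extraction path crosses only that-complement boundaries, which are transparent.
So B is grammatical.

B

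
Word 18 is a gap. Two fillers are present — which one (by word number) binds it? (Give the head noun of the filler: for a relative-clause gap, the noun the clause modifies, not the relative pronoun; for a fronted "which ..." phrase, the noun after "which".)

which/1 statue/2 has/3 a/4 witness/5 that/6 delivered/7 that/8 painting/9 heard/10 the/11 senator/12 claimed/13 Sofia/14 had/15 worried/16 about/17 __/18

The marked gap is the object of the preposition "about" of "worried".
Its filler is the fronted wh-phrase "which statue", at word 2.
(The other dependency links word 5 to a gap after word 6.)

2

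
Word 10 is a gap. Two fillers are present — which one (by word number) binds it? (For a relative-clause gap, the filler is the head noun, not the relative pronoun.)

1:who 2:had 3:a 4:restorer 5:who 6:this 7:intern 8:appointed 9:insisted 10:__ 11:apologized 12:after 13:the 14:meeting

The marked gap is the subject of "apologized".
Its filler is the fronted wh-phrase "who", at word 1.
(The other dependency links word 4 to a gap after word 8.)

1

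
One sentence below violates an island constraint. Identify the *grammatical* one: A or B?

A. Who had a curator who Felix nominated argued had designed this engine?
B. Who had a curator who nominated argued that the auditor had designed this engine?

A

In B, the wh-phrase is extracted from inside a complex-NP island (relative clause) (introduced by "who"), which blocks movement.
In A, the extraction path crosses only that-complement boundaries, which are transparent.
So A is grammatical.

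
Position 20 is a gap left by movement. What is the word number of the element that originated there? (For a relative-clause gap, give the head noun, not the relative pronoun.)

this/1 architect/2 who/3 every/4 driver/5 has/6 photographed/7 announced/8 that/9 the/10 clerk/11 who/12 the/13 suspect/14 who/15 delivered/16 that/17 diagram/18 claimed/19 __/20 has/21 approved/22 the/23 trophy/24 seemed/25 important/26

The gap at 20 is the subject of "approved", inside a relative clause.
The relative pronoun is "who" (word 12); it is bound by the head noun immediately before it.
Its filler is the head noun "clerk", at word 11.

11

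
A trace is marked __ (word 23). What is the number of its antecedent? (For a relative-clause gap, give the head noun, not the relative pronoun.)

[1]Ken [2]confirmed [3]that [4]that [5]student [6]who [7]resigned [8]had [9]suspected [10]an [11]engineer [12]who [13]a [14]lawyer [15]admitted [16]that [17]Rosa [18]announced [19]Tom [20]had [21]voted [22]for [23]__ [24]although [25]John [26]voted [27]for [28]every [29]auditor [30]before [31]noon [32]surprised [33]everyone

11

The gap at 23 is the prepositional object of "voted", inside a relative clause.
The relative pronoun is "who" (word 12); it is bound by the head noun immediately before it.
Its filler is the head noun "engineer", at word 11.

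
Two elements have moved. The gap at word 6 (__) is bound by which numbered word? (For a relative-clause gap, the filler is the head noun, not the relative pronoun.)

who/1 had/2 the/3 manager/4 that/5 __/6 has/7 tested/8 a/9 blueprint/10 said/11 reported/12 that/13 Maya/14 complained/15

The marked gap is inside the relative clause, the subject of "tested".
Its filler is the head noun "manager" (via "that"), at word 4.
(The other dependency links word 1 to a gap after word 11.)

4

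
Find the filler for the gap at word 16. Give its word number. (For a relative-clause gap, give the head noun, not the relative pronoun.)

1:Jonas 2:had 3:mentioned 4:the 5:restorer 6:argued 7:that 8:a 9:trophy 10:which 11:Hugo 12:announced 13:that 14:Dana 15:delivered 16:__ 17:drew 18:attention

9

The gap at 16 is the object of "delivered", inside a relative clause.
The relative pronoun is "which" (word 10); it is bound by the head noun immediately before it.
Its filler is the head noun "trophy", at word 9.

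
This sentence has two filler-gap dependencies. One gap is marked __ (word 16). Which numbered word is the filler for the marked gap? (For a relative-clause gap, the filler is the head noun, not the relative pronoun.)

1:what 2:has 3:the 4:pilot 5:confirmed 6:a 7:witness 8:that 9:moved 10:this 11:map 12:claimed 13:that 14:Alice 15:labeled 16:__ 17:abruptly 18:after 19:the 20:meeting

The marked gap is the direct object of "labeled".
Its filler is the fronted wh-phrase "what", at word 1.
(The other dependency links word 7 to a gap after word 8.)

1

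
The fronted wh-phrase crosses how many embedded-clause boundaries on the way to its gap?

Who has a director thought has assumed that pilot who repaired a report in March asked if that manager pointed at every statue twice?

1

"who" is extracted from the subject of "assumed".
Boundaries crossed, outermost first: [Ø] — 1 in total.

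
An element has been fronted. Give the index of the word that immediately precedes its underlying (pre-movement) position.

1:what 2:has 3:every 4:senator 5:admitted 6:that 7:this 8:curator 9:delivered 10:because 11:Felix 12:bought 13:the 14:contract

The displaced element is "what" (word 1).
It is linked across 1 clause boundary (that).
It functions as the direct object of "delivered", so the gap sits immediately after word 9 ("delivered").
Base order: Every senator has admitted that this curator delivered what because Felix bought the contract.

9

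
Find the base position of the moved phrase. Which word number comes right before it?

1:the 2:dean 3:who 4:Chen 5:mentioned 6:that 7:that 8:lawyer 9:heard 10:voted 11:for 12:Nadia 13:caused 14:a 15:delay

The displaced element is "the dean" (word 2).
It is linked across 2 clause boundaries (that → Ø).
It functions as the subject of "voted", so the gap sits immediately after word 9 ("heard").
Base order: Chen mentioned that that lawyer heard that the dean voted for Nadia.

9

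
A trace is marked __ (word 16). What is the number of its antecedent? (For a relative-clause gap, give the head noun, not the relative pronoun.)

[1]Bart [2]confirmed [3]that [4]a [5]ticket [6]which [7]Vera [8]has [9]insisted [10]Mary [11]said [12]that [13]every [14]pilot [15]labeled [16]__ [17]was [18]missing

The gap at 16 is the object of "labeled", inside a relative clause.
The relative pronoun is "which" (word 6); it is bound by the head noun immediately before it.
Its filler is the head noun "ticket", at word 5.

5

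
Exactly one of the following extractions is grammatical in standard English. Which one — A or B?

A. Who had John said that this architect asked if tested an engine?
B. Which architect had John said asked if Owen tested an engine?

In A, the wh-phrase is extracted from inside a wh-island (introduced by "if"), which blocks movement.
In B, the extraction path crosses only that-complement boundaries, which are transparent.
So B is grammatical.

B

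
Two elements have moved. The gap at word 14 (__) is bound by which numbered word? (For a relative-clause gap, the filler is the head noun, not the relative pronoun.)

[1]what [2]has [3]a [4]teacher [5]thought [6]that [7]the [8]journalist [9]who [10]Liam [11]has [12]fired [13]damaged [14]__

The marked gap is the direct object of "damaged".
Its filler is the fronted wh-phrase "what", at word 1.
(The other dependency links word 8 to a gap after word 12.)

1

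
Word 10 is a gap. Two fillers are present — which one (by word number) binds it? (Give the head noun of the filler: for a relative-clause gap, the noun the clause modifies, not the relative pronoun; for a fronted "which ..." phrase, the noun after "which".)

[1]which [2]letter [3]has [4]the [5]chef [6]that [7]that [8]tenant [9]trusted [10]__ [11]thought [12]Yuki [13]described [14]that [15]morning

5

The marked gap is inside the relative clause, the direct object of "trusted".
Its filler is the head noun "chef" (via "that"), at word 5.
(The other dependency links word 2 to a gap after word 13.)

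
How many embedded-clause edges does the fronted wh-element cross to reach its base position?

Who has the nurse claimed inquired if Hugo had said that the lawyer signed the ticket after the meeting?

1

"who" is extracted from the subject of "inquired".
Boundaries crossed, outermost first: [Ø] — 1 in total.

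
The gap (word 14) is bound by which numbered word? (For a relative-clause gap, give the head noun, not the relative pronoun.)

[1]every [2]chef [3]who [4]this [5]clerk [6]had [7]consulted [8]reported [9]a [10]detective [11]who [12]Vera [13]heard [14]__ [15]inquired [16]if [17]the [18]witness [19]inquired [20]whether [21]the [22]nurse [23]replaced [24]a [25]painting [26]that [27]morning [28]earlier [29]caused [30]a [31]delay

The gap at 14 is the subject of "inquired", inside a relative clause.
The relative pronoun is "who" (word 11); it is bound by the head noun immediately before it.
Its filler is the head noun "detective", at word 10.

10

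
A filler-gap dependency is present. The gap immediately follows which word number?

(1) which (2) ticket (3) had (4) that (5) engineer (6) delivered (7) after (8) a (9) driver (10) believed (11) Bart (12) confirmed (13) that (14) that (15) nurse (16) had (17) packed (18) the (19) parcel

6

The displaced element is "which ticket" (word 2).
It functions as the direct object of "delivered", so the gap sits immediately after word 6 ("delivered").
Base order: That engineer had delivered which ticket after a driver believed Bart confirmed that that nurse had packed the parcel.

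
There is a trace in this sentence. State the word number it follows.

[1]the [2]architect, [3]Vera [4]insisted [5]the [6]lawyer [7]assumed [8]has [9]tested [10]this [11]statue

7

The displaced element is "the architect" (word 2).
It is linked across 2 clause boundaries (Ø → Ø).
It functions as the subject of "tested", so the gap sits immediately after word 7 ("assumed").
Base order: Vera insisted the lawyer assumed that the architect has tested this statue.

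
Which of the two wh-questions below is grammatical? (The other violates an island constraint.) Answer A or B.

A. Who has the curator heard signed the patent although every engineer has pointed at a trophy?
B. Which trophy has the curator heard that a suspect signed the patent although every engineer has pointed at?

In B, the wh-phrase is extracted from inside an adjunct island (introduced by "although"), which blocks movement.
In A, the extraction path crosses only that-complement boundaries, which are transparent.
So A is grammatical.

A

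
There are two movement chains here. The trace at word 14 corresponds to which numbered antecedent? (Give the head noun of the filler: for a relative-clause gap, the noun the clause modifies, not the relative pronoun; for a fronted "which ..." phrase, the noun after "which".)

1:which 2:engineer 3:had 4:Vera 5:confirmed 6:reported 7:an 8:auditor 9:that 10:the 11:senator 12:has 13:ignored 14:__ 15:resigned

The marked gap is inside the relative clause, the direct object of "ignored".
Its filler is the head noun "auditor" (via "that"), at word 8.
(The other dependency links word 2 to a gap after word 5.)

8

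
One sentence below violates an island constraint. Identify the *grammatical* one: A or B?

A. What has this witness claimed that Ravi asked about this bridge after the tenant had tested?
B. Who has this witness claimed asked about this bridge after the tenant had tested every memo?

In A, the wh-phrase is extracted from inside an adjunct island (introduced by "after"), which blocks movement.
In B, the extraction path crosses only that-complement boundaries, which are transparent.
So B is grammatical.

B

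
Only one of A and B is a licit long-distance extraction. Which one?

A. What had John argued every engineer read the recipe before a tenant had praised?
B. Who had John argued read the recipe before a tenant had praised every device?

B

In A, the wh-phrase is extracted from inside an adjunct island (introduced by "before"), which blocks movement.
In B, the extraction path crosses only that-complement boundaries, which are transparent.
So B is grammatical.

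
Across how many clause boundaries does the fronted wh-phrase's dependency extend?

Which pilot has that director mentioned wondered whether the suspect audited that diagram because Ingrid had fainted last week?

1

"which pilot" is extracted from the subject of "wondered".
Boundaries crossed, outermost first: [Ø] — 1 in total.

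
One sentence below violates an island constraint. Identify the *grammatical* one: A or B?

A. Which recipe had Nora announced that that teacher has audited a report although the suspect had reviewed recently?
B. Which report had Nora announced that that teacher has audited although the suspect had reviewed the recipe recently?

B

In A, the wh-phrase is extracted from inside an adjunct island (introduced by "although"), which blocks movement.
In B, the extraction path crosses only that-complement boundaries, which are transparent.
So B is grammatical.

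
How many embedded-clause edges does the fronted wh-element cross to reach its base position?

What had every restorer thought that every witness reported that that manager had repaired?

"what" is extracted from the object of "repaired".
Boundaries crossed, outermost first: [that], [that] — 2 in total.

2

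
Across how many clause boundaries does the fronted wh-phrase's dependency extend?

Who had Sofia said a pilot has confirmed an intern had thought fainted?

"who" is extracted from the subject of "fainted".
Boundaries crossed, outermost first: [Ø], [Ø], [Ø] — 3 in total.

3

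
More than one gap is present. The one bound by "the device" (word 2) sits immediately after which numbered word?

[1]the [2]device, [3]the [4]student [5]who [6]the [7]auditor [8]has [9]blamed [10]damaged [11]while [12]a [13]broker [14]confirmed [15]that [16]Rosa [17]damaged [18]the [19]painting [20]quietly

10

The displaced element is "the device" (word 2).
It functions as the direct object of "damaged", so the gap sits immediately after word 10 ("damaged").
Base order: The student who the auditor has blamed damaged the device while a broker confirmed that Rosa damaged the painting quietly.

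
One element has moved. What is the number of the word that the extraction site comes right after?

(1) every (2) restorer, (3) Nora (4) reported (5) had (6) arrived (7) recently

The displaced element is "every restorer" (word 2).
It is linked across 1 clause boundary (Ø).
It functions as the subject of "arrived", so the gap sits immediately after word 4 ("reported").
Base order: Nora reported that every restorer had arrived recently.

4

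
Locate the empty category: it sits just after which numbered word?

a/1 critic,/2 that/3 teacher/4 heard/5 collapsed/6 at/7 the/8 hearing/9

The displaced element is "a critic" (word 2).
It is linked across 1 clause boundary (Ø).
It functions as the subject of "collapsed", so the gap sits immediately after word 5 ("heard").
Base order: That teacher heard that a critic collapsed at the hearing.

5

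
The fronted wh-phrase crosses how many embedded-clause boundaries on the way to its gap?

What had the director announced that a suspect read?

"what" is extracted from the object of "read".
Boundaries crossed, outermost first: [that] — 1 in total.

1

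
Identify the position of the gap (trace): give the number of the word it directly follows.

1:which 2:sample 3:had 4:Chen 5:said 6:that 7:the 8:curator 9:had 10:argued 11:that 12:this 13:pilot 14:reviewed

The displaced element is "which sample" (word 2).
It is linked across 2 clause boundaries (that → that).
It functions as the direct object of "reviewed", so the gap sits immediately after word 14 ("reviewed").
Base order: Chen had said that the curator had argued that this pilot reviewed which sample.

14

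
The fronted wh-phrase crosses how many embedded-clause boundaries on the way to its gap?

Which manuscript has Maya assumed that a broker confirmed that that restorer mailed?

2

"which manuscript" is extracted from the object of "mailed".
Boundaries crossed, outermost first: [that], [that] — 2 in total.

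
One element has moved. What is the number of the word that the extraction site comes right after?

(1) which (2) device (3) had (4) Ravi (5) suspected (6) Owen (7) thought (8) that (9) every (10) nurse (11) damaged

11

The displaced element is "which device" (word 2).
It is linked across 2 clause boundaries (Ø → that).
It functions as the direct object of "damaged", so the gap sits immediately after word 11 ("damaged").
Base order: Ravi had suspected Owen thought that every nurse damaged which device.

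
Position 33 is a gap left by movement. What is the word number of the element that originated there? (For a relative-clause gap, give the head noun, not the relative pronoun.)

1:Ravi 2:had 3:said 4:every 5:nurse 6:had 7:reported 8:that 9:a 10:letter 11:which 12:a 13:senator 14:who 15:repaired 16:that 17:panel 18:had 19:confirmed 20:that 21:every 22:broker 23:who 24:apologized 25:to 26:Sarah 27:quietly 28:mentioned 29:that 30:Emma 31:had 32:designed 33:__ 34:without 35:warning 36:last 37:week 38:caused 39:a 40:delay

The gap at 33 is the object of "designed", inside a relative clause.
The relative pronoun is "which" (word 11); it is bound by the head noun immediately before it.
Its filler is the head noun "letter", at word 10.

10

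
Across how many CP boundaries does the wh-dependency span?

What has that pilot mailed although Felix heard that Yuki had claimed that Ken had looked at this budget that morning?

0

"what" originates inside the matrix clause — no clause boundary is crossed.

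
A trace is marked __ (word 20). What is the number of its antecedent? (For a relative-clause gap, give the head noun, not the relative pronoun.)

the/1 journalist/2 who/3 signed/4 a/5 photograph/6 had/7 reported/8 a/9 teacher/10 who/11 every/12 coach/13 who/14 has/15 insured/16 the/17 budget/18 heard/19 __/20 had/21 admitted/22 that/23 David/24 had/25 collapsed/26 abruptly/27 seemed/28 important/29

The gap at 20 is the subject of "admitted", inside a relative clause.
The relative pronoun is "who" (word 11); it is bound by the head noun immediately before it.
Its filler is the head noun "teacher", at word 10.

10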